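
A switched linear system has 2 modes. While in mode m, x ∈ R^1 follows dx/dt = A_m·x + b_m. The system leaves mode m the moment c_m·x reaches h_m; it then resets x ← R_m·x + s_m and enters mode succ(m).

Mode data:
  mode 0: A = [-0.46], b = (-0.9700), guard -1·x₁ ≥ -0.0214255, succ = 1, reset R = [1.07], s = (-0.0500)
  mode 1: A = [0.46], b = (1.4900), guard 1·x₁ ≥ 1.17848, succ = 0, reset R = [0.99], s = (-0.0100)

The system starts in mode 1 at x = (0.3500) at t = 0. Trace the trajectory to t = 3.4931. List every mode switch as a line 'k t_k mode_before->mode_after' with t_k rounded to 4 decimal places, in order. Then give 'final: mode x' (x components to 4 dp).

Mode 1: guard c·x = 1.1785 hit at Δt = 0.4515 (t = 0.4515), x⁻ = (1.1785) → reset → x⁺ = (1.1567), jump to mode 0
Mode 0: guard c·x = -0.0214 hit at Δt = 0.9287 (t = 1.3802), x⁻ = (0.0214) → reset → x⁺ = (-0.0271), jump to mode 1
Mode 1: guard c·x = 1.1785 hit at Δt = 0.6928 (t = 2.0730), x⁻ = (1.1785) → reset → x⁺ = (1.1567), jump to mode 0
Mode 0: guard c·x = -0.0214 hit at Δt = 0.9287 (t = 3.0017), x⁻ = (0.0214) → reset → x⁺ = (-0.0271), jump to mode 1
Mode 1: flow for 0.4914 to horizon, guard not reached → x = (0.7876)

1 0.4515 1->0
2 1.3802 0->1
3 2.0730 1->0
4 3.0017 0->1
final: 1 0.7876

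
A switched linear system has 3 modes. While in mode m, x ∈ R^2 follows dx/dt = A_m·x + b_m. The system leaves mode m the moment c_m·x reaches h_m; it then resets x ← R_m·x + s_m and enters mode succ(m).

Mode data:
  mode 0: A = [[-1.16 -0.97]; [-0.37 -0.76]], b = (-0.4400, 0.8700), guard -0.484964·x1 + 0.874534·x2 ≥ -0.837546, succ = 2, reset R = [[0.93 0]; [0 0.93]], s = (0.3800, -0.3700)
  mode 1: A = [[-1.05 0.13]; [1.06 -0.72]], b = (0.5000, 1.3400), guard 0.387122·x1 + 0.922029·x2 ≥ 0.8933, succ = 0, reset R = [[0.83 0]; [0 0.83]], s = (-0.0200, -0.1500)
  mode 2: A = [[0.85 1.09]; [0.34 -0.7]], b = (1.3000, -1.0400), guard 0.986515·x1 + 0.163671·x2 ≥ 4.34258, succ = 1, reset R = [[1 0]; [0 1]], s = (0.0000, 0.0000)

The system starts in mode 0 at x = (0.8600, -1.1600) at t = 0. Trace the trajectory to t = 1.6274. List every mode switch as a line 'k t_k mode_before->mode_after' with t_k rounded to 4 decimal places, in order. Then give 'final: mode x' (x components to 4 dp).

1 0.4483 0->2
final: 2 3.3626 -0.6659

Mode 0: guard c·x = -0.8375 hit at Δt = 0.4483 (t = 0.4483), x⁻ = (0.6435, -0.6009) → reset → x⁺ = (0.9785, -0.9288), jump to mode 2
Mode 2: flow for 1.1791 to horizon, guard not reached → x = (3.3626, -0.6659)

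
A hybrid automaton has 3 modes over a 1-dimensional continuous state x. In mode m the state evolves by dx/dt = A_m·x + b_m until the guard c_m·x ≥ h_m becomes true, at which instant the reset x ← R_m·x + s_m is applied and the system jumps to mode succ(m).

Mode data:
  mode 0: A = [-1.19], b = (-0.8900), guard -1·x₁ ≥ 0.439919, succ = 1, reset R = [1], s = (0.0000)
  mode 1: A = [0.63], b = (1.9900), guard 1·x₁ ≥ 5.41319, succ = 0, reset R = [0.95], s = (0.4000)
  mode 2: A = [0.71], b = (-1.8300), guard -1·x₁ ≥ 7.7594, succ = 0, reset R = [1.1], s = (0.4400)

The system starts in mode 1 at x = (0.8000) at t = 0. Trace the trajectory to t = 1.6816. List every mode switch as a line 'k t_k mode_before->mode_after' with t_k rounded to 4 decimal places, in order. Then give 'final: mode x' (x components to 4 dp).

1 1.2263 1->0
final: 0 2.9112

Mode 1: guard c·x = 5.4132 hit at Δt = 1.2263 (t = 1.2263), x⁻ = (5.4132) → reset → x⁺ = (5.5425), jump to mode 0
Mode 0: flow for 0.4553 to horizon, guard not reached → x = (2.9112)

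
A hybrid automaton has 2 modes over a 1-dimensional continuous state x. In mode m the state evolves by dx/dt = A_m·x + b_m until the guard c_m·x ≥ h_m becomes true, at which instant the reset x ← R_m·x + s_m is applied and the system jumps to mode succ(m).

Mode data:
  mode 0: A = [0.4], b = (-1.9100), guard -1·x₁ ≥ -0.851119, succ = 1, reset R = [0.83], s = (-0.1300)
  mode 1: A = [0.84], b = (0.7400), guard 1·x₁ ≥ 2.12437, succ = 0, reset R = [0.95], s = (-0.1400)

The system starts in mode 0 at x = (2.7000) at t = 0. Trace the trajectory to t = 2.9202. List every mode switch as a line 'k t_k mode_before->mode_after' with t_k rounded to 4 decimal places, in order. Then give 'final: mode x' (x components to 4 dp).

Mode 0: guard c·x = -0.8511 hit at Δt = 1.5928 (t = 1.5928), x⁻ = (0.8511) → reset → x⁺ = (0.5764), jump to mode 1
Mode 1: guard c·x = 2.1244 hit at Δt = 0.8616 (t = 2.4544), x⁻ = (2.1244) → reset → x⁺ = (1.8782), jump to mode 0
Mode 0: flow for 0.4658 to horizon, guard not reached → x = (1.2849)

1 1.5928 0->1
2 2.4544 1->0
final: 0 1.2849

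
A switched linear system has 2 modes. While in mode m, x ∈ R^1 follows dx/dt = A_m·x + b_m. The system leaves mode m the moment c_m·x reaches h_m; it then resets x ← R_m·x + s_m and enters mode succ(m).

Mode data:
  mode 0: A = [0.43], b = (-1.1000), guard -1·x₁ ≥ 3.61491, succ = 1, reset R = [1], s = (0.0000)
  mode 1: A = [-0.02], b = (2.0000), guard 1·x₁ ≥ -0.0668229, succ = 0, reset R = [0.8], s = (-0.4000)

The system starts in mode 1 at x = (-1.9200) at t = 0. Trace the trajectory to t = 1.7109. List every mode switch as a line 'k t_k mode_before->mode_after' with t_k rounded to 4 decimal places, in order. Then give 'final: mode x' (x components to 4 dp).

Mode 1: guard c·x = -0.0668 hit at Δt = 0.9175 (t = 0.9175), x⁻ = (-0.0668) → reset → x⁺ = (-0.4535), jump to mode 0
Mode 0: flow for 0.7934 to horizon, guard not reached → x = (-1.6779)

1 0.9175 1->0
final: 0 -1.6779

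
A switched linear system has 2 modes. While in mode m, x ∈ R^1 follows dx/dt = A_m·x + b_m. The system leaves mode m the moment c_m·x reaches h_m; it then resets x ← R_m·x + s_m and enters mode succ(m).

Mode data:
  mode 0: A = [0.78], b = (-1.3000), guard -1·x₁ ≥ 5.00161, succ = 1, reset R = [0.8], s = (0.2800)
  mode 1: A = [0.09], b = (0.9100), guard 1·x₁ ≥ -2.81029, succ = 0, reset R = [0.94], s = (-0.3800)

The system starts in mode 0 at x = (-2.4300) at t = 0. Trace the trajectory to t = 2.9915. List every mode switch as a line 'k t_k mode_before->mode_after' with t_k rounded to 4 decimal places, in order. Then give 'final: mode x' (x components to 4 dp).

Mode 0: guard c·x = 5.0016 hit at Δt = 0.6246 (t = 0.6246), x⁻ = (-5.0016) → reset → x⁺ = (-3.7213), jump to mode 1
Mode 1: guard c·x = -2.8103 hit at Δt = 1.4809 (t = 2.1055), x⁻ = (-2.8103) → reset → x⁺ = (-3.0217), jump to mode 0
Mode 0: guard c·x = 5.0016 hit at Δt = 0.4516 (t = 2.5571), x⁻ = (-5.0016) → reset → x⁺ = (-3.7213), jump to mode 1
Mode 1: flow for 0.4344 to horizon, guard not reached → x = (-3.4665)

1 0.6246 0->1
2 2.1055 1->0
3 2.5571 0->1
final: 1 -3.4665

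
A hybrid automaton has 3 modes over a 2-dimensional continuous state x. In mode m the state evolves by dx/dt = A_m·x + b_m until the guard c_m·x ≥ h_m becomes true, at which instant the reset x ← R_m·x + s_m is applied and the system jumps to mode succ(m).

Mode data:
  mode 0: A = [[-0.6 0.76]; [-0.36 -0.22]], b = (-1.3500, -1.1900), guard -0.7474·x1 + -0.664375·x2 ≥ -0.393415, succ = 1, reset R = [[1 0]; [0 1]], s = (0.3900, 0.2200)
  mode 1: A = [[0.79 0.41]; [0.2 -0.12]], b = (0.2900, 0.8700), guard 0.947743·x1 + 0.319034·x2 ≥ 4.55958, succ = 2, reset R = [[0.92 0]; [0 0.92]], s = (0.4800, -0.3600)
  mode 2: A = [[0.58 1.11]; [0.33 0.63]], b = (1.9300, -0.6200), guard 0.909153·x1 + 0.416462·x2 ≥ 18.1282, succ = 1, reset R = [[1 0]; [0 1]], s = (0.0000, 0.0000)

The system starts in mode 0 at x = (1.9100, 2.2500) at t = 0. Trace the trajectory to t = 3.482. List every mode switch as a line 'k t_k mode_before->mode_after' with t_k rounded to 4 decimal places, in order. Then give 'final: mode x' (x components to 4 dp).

1 1.1483 0->1
2 2.5316 1->2
final: 2 13.7033 5.1241

Mode 0: guard c·x = -0.3934 hit at Δt = 1.1483 (t = 1.1483), x⁻ = (0.4406, 0.0965) → reset → x⁺ = (0.8306, 0.3165), jump to mode 1
Mode 1: guard c·x = 4.5596 hit at Δt = 1.3833 (t = 2.5316), x⁻ = (4.1612, 1.9302) → reset → x⁺ = (4.3083, 1.4158), jump to mode 2
Mode 2: flow for 0.9504 to horizon, guard not reached → x = (13.7033, 5.1241)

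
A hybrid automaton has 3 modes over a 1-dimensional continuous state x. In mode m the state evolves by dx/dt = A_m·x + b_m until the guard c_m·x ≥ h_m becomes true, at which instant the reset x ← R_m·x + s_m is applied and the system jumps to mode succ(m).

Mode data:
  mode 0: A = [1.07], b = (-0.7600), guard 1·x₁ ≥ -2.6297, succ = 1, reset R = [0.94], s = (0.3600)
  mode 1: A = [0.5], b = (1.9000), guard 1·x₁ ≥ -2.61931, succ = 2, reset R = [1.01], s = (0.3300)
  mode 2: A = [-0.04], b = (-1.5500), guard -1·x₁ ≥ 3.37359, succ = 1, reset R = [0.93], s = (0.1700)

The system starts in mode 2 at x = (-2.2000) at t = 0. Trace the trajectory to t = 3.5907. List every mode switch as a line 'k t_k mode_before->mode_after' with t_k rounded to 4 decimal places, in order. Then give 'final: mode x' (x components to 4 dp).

Mode 2: guard c·x = 3.3736 hit at Δt = 0.8159 (t = 0.8159), x⁻ = (-3.3736) → reset → x⁺ = (-2.9674), jump to mode 1
Mode 1: guard c·x = -2.6193 hit at Δt = 0.6987 (t = 1.5146), x⁻ = (-2.6193) → reset → x⁺ = (-2.3155), jump to mode 2
Mode 2: guard c·x = 3.3736 hit at Δt = 0.7368 (t = 2.2514), x⁻ = (-3.3736) → reset → x⁺ = (-2.9674), jump to mode 1
Mode 1: guard c·x = -2.6193 hit at Δt = 0.6987 (t = 2.9501), x⁻ = (-2.6193) → reset → x⁺ = (-2.3155), jump to mode 2
Mode 2: flow for 0.6406 to horizon, guard not reached → x = (-3.2373)

1 0.8159 2->1
2 1.5146 1->2
3 2.2514 2->1
4 2.9501 1->2
final: 2 -3.2373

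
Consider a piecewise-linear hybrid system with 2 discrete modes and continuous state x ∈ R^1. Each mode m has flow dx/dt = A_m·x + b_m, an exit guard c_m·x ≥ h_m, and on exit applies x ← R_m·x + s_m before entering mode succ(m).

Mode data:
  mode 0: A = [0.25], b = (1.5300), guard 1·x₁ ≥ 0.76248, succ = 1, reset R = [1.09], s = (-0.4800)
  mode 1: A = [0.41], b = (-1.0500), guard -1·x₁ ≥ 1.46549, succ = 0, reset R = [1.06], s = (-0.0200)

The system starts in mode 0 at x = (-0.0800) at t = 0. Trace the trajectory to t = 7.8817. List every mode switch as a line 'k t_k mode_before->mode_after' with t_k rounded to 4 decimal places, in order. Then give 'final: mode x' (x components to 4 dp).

1 0.5223 0->1
2 1.9856 1->0
3 3.6440 0->1
4 5.1073 1->0
5 6.7657 0->1
final: 1 -0.9310

Mode 0: guard c·x = 0.7625 hit at Δt = 0.5223 (t = 0.5223), x⁻ = (0.7625) → reset → x⁺ = (0.3511), jump to mode 1
Mode 1: guard c·x = 1.4655 hit at Δt = 1.4633 (t = 1.9856), x⁻ = (-1.4655) → reset → x⁺ = (-1.5734), jump to mode 0
Mode 0: guard c·x = 0.7625 hit at Δt = 1.6584 (t = 3.6440), x⁻ = (0.7625) → reset → x⁺ = (0.3511), jump to mode 1
Mode 1: guard c·x = 1.4655 hit at Δt = 1.4633 (t = 5.1073), x⁻ = (-1.4655) → reset → x⁺ = (-1.5734), jump to mode 0
Mode 0: guard c·x = 0.7625 hit at Δt = 1.6584 (t = 6.7657), x⁻ = (0.7625) → reset → x⁺ = (0.3511), jump to mode 1
Mode 1: flow for 1.1160 to horizon, guard not reached → x = (-0.9310)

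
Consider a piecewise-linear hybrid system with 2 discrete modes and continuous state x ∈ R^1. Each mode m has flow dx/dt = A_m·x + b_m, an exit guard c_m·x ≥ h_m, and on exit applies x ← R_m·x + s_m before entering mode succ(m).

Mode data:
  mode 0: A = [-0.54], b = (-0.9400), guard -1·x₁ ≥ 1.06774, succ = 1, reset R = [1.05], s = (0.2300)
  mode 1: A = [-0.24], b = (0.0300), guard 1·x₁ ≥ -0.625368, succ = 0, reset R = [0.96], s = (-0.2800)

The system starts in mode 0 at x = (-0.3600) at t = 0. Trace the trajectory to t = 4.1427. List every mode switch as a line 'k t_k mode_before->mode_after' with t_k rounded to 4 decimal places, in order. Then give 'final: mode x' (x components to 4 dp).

1 1.3308 0->1
2 2.5941 1->0
3 3.0490 0->1
final: 1 -0.6565

Mode 0: guard c·x = 1.0677 hit at Δt = 1.3308 (t = 1.3308), x⁻ = (-1.0677) → reset → x⁺ = (-0.8911), jump to mode 1
Mode 1: guard c·x = -0.6254 hit at Δt = 1.2633 (t = 2.5941), x⁻ = (-0.6254) → reset → x⁺ = (-0.8804), jump to mode 0
Mode 0: guard c·x = 1.0677 hit at Δt = 0.4549 (t = 3.0490), x⁻ = (-1.0677) → reset → x⁺ = (-0.8911), jump to mode 1
Mode 1: flow for 1.0937 to horizon, guard not reached → x = (-0.6565)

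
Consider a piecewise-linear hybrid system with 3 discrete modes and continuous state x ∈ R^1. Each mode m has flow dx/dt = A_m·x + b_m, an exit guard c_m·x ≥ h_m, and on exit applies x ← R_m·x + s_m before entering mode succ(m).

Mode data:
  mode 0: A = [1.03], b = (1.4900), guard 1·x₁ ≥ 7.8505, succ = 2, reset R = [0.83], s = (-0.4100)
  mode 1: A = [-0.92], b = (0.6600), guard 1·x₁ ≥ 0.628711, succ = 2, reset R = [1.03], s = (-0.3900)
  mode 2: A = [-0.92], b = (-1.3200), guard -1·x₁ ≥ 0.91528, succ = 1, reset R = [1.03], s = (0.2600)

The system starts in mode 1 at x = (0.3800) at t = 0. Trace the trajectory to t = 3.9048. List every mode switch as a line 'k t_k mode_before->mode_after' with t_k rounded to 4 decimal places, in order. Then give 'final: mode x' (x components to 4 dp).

1 1.4524 1->2
2 2.7361 2->1
final: 1 0.2396

Mode 1: guard c·x = 0.6287 hit at Δt = 1.4524 (t = 1.4524), x⁻ = (0.6287) → reset → x⁺ = (0.2576), jump to mode 2
Mode 2: guard c·x = 0.9153 hit at Δt = 1.2837 (t = 2.7361), x⁻ = (-0.9153) → reset → x⁺ = (-0.6827), jump to mode 1
Mode 1: flow for 1.1687 to horizon, guard not reached → x = (0.2396)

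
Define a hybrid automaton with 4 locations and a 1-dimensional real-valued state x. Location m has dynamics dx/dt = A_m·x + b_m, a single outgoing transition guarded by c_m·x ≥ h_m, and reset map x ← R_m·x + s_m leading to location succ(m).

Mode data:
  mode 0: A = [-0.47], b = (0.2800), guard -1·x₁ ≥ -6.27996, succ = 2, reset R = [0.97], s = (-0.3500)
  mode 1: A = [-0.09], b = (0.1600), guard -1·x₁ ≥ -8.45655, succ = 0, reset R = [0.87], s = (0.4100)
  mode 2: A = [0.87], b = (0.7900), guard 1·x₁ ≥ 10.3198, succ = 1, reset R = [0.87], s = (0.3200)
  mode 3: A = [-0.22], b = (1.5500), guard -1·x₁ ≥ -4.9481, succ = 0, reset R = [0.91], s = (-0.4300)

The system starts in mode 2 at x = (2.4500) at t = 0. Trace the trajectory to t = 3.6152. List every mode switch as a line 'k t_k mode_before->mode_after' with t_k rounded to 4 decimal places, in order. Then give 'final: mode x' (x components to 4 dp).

Mode 2: guard c·x = 10.3198 hit at Δt = 1.3874 (t = 1.3874), x⁻ = (10.3198) → reset → x⁺ = (9.2982), jump to mode 1
Mode 1: guard c·x = -8.4566 hit at Δt = 1.3188 (t = 2.7062), x⁻ = (8.4566) → reset → x⁺ = (7.7672), jump to mode 0
Mode 0: guard c·x = -6.2800 hit at Δt = 0.4945 (t = 3.2007), x⁻ = (6.2800) → reset → x⁺ = (5.7416), jump to mode 2
Mode 2: flow for 0.4145 to horizon, guard not reached → x = (8.6289)

1 1.3874 2->1
2 2.7062 1->0
3 3.2007 0->2
final: 2 8.6289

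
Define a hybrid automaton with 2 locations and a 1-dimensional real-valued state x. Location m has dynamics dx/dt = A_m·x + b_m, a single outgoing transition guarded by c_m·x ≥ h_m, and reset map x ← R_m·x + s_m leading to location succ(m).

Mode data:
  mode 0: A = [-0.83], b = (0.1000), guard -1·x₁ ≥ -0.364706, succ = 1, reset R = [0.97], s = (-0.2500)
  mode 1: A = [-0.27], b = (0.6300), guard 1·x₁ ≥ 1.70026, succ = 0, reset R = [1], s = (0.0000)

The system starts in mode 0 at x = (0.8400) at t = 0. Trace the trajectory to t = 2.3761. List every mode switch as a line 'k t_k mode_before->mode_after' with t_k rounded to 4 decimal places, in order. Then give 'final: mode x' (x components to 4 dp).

Mode 0: guard c·x = -0.3647 hit at Δt = 1.3018 (t = 1.3018), x⁻ = (0.3647) → reset → x⁺ = (0.1038), jump to mode 1
Mode 1: flow for 1.0743 to horizon, guard not reached → x = (0.6651)

1 1.3018 0->1
final: 1 0.6651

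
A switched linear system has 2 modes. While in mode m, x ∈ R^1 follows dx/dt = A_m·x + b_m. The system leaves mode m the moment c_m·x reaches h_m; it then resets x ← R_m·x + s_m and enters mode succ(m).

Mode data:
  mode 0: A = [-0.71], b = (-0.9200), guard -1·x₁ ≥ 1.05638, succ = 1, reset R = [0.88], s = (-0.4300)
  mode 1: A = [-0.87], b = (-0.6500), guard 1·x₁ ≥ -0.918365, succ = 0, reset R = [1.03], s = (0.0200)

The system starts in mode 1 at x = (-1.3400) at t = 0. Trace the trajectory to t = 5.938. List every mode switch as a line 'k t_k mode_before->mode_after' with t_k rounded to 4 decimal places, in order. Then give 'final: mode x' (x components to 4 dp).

1 1.4275 1->0
2 2.0402 0->1
3 3.5051 1->0
4 4.1178 0->1
5 5.5827 1->0
final: 0 -1.0084

Mode 1: guard c·x = -0.9184 hit at Δt = 1.4275 (t = 1.4275), x⁻ = (-0.9184) → reset → x⁺ = (-0.9259), jump to mode 0
Mode 0: guard c·x = 1.0564 hit at Δt = 0.6127 (t = 2.0402), x⁻ = (-1.0564) → reset → x⁺ = (-1.3596), jump to mode 1
Mode 1: guard c·x = -0.9184 hit at Δt = 1.4649 (t = 3.5051), x⁻ = (-0.9184) → reset → x⁺ = (-0.9259), jump to mode 0
Mode 0: guard c·x = 1.0564 hit at Δt = 0.6127 (t = 4.1178), x⁻ = (-1.0564) → reset → x⁺ = (-1.3596), jump to mode 1
Mode 1: guard c·x = -0.9184 hit at Δt = 1.4649 (t = 5.5827), x⁻ = (-0.9184) → reset → x⁺ = (-0.9259), jump to mode 0
Mode 0: flow for 0.3553 to horizon, guard not reached → x = (-1.0084)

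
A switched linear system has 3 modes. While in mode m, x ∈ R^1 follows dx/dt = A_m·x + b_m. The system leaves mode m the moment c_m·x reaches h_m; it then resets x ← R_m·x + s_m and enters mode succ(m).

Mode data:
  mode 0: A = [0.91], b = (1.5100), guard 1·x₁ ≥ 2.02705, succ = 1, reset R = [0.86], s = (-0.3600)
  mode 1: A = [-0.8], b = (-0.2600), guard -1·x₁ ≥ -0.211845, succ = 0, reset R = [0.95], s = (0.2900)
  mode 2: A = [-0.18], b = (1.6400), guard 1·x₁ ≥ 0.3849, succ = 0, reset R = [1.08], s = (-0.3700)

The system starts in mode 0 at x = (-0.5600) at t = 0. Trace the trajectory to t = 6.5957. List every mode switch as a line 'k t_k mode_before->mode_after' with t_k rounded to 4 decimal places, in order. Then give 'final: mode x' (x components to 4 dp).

1 1.3296 0->1
2 2.7765 1->0
3 3.3687 0->1
4 4.8156 1->0
5 5.4078 0->1
final: 1 0.3355

Mode 0: guard c·x = 2.0271 hit at Δt = 1.3296 (t = 1.3296), x⁻ = (2.0271) → reset → x⁺ = (1.3833), jump to mode 1
Mode 1: guard c·x = -0.2118 hit at Δt = 1.4469 (t = 2.7765), x⁻ = (0.2118) → reset → x⁺ = (0.4913), jump to mode 0
Mode 0: guard c·x = 2.0271 hit at Δt = 0.5922 (t = 3.3687), x⁻ = (2.0271) → reset → x⁺ = (1.3833), jump to mode 1
Mode 1: guard c·x = -0.2118 hit at Δt = 1.4469 (t = 4.8156), x⁻ = (0.2118) → reset → x⁺ = (0.4913), jump to mode 0
Mode 0: guard c·x = 2.0271 hit at Δt = 0.5922 (t = 5.4078), x⁻ = (2.0271) → reset → x⁺ = (1.3833), jump to mode 1
Mode 1: flow for 1.1879 to horizon, guard not reached → x = (0.3355)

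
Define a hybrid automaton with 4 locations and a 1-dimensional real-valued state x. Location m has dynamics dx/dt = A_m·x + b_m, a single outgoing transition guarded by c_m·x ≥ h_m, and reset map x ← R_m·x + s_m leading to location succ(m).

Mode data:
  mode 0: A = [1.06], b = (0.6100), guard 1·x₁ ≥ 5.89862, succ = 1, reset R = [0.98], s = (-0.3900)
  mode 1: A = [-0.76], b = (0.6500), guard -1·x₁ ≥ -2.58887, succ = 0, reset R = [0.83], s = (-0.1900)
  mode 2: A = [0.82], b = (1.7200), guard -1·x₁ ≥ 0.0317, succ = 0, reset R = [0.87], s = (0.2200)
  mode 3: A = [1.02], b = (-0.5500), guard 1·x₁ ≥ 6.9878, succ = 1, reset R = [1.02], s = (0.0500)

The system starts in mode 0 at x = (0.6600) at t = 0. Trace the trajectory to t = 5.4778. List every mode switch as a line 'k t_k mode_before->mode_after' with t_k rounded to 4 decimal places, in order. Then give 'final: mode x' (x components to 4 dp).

1 1.5626 0->1
2 2.8280 1->0
3 3.7128 0->1
4 4.9782 1->0
final: 0 3.7281

Mode 0: guard c·x = 5.8986 hit at Δt = 1.5626 (t = 1.5626), x⁻ = (5.8986) → reset → x⁺ = (5.3906), jump to mode 1
Mode 1: guard c·x = -2.5889 hit at Δt = 1.2654 (t = 2.8280), x⁻ = (2.5889) → reset → x⁺ = (1.9588), jump to mode 0
Mode 0: guard c·x = 5.8986 hit at Δt = 0.8848 (t = 3.7128), x⁻ = (5.8986) → reset → x⁺ = (5.3906), jump to mode 1
Mode 1: guard c·x = -2.5889 hit at Δt = 1.2654 (t = 4.9782), x⁻ = (2.5889) → reset → x⁺ = (1.9588), jump to mode 0
Mode 0: flow for 0.4996 to horizon, guard not reached → x = (3.7281)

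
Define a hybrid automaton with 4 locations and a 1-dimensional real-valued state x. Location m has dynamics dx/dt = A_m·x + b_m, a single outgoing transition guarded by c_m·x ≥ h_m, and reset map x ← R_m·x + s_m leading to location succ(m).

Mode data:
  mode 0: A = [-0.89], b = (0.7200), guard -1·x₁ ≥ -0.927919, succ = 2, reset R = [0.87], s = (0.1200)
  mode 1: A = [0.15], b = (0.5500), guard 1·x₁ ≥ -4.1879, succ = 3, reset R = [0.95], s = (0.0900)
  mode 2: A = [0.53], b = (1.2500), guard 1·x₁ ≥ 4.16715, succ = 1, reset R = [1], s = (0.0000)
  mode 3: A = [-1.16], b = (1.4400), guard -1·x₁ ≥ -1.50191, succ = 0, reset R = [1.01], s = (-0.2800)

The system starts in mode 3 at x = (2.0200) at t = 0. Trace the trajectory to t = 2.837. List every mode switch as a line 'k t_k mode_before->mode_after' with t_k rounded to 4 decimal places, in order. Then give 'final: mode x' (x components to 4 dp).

1 0.9438 3->0
2 2.3825 0->2
final: 2 1.8223

Mode 3: guard c·x = -1.5019 hit at Δt = 0.9438 (t = 0.9438), x⁻ = (1.5019) → reset → x⁺ = (1.2369), jump to mode 0
Mode 0: guard c·x = -0.9279 hit at Δt = 1.4387 (t = 2.3825), x⁻ = (0.9279) → reset → x⁺ = (0.9273), jump to mode 2
Mode 2: flow for 0.4545 to horizon, guard not reached → x = (1.8223)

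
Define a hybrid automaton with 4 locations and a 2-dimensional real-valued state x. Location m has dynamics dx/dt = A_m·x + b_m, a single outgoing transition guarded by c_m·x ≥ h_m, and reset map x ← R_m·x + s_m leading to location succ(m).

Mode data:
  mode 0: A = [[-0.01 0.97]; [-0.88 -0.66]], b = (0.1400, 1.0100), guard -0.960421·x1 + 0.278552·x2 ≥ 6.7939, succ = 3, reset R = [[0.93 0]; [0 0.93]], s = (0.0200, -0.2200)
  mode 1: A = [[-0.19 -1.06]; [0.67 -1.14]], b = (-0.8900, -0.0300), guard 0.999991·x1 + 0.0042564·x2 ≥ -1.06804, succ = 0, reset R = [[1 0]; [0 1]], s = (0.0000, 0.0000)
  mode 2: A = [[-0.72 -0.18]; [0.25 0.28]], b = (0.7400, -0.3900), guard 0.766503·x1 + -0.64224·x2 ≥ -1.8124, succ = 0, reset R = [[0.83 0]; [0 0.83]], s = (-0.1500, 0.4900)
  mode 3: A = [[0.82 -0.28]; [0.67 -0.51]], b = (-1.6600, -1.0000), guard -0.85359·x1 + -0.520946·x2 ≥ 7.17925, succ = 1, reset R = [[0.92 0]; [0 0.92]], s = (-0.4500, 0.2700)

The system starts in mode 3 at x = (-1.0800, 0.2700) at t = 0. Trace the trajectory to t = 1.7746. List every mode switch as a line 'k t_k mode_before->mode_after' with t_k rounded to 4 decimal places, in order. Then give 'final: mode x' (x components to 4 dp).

1 1.3149 3->1
final: 1 -4.9223 -2.9310

Mode 3: guard c·x = 7.1792 hit at Δt = 1.3149 (t = 1.3149), x⁻ = (-6.4623, -3.1924) → reset → x⁺ = (-6.3953, -2.6671), jump to mode 1
Mode 1: flow for 0.4597 to horizon, guard not reached → x = (-4.9223, -2.9310)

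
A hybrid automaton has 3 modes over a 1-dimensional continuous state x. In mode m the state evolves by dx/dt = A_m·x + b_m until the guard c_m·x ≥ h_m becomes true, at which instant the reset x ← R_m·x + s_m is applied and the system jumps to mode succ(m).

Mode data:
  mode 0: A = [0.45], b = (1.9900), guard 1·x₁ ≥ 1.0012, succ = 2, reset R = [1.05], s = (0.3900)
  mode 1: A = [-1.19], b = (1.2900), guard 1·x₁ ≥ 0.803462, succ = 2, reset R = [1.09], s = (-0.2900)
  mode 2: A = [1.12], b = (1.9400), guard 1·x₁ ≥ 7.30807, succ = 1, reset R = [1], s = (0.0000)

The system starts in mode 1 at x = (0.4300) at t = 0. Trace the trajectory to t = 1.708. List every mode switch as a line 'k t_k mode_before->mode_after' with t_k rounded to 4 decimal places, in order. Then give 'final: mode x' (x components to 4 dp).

Mode 1: guard c·x = 0.8035 hit at Δt = 0.7112 (t = 0.7112), x⁻ = (0.8035) → reset → x⁺ = (0.5858), jump to mode 2
Mode 2: flow for 0.9968 to horizon, guard not reached → x = (5.3465)

1 0.7112 1->2
final: 2 5.3465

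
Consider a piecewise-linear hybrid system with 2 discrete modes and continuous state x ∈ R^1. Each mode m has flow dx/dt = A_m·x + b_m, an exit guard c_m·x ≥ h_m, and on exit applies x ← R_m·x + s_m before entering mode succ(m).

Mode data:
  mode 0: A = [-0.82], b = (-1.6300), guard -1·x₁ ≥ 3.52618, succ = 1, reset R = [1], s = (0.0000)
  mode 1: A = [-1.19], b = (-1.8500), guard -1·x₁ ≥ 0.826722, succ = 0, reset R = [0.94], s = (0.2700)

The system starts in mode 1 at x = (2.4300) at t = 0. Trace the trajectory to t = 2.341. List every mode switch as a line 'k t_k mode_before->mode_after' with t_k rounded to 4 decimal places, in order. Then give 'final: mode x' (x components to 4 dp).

Mode 1: guard c·x = 0.8267 hit at Δt = 1.4286 (t = 1.4286), x⁻ = (-0.8267) → reset → x⁺ = (-0.5071), jump to mode 0
Mode 0: flow for 0.9124 to horizon, guard not reached → x = (-1.2871)

1 1.4286 1->0
final: 0 -1.2871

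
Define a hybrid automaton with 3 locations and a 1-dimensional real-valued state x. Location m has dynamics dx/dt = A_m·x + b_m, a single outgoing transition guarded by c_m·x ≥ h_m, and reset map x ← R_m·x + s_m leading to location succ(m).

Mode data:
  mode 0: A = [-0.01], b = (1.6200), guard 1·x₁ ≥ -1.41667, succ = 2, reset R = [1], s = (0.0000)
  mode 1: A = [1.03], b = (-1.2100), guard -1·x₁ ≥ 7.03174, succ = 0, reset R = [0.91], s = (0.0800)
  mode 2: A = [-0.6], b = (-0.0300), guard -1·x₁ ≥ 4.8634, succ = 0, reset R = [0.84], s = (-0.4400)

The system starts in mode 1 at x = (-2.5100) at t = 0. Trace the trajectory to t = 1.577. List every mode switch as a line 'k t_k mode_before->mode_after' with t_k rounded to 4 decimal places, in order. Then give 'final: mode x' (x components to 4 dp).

Mode 1: guard c·x = 7.0317 hit at Δt = 0.7774 (t = 0.7774), x⁻ = (-7.0317) → reset → x⁺ = (-6.3189), jump to mode 0
Mode 0: flow for 0.7996 to horizon, guard not reached → x = (-4.9784)

1 0.7774 1->0
final: 0 -4.9784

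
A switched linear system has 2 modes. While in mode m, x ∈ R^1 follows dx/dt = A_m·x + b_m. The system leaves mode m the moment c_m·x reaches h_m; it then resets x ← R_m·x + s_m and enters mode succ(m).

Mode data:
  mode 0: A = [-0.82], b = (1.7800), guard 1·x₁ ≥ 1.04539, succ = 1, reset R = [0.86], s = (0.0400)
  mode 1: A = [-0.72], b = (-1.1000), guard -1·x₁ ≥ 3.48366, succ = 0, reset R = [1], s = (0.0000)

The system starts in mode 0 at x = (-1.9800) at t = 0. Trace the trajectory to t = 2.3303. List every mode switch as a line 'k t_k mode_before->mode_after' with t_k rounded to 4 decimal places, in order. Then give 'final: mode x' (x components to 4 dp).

Mode 0: guard c·x = 1.0454 hit at Δt = 1.5917 (t = 1.5917), x⁻ = (1.0454) → reset → x⁺ = (0.9390), jump to mode 1
Mode 1: flow for 0.7386 to horizon, guard not reached → x = (-0.0784)

1 1.5917 0->1
final: 1 -0.0784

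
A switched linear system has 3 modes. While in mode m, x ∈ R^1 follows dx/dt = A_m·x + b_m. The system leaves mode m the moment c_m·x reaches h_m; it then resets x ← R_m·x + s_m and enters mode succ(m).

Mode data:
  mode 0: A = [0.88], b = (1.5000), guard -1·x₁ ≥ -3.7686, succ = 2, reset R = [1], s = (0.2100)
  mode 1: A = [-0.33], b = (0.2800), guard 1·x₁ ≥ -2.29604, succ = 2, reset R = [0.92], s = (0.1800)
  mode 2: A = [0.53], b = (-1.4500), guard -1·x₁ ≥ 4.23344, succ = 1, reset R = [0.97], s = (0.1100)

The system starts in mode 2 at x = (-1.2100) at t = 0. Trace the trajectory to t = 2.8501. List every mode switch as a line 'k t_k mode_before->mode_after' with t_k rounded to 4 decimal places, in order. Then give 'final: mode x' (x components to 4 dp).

1 1.0733 2->1
2 2.3832 1->2
final: 2 -3.2430

Mode 2: guard c·x = 4.2334 hit at Δt = 1.0733 (t = 1.0733), x⁻ = (-4.2334) → reset → x⁺ = (-3.9964), jump to mode 1
Mode 1: guard c·x = -2.2960 hit at Δt = 1.3099 (t = 2.3832), x⁻ = (-2.2960) → reset → x⁺ = (-1.9324), jump to mode 2
Mode 2: flow for 0.4669 to horizon, guard not reached → x = (-3.2430)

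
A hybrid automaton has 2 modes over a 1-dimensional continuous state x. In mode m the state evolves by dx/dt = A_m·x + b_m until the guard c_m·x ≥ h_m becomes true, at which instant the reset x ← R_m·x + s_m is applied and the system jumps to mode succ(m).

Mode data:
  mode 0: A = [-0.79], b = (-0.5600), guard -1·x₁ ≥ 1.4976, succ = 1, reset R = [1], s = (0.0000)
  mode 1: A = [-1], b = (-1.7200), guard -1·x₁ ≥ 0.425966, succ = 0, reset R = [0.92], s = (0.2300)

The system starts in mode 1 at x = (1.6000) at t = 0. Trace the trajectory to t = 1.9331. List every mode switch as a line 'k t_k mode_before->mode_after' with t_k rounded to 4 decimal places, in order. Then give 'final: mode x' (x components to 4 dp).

1 0.9422 1->0
final: 0 -0.4588

Mode 1: guard c·x = 0.4260 hit at Δt = 0.9422 (t = 0.9422), x⁻ = (-0.4260) → reset → x⁺ = (-0.1619), jump to mode 0
Mode 0: flow for 0.9909 to horizon, guard not reached → x = (-0.4588)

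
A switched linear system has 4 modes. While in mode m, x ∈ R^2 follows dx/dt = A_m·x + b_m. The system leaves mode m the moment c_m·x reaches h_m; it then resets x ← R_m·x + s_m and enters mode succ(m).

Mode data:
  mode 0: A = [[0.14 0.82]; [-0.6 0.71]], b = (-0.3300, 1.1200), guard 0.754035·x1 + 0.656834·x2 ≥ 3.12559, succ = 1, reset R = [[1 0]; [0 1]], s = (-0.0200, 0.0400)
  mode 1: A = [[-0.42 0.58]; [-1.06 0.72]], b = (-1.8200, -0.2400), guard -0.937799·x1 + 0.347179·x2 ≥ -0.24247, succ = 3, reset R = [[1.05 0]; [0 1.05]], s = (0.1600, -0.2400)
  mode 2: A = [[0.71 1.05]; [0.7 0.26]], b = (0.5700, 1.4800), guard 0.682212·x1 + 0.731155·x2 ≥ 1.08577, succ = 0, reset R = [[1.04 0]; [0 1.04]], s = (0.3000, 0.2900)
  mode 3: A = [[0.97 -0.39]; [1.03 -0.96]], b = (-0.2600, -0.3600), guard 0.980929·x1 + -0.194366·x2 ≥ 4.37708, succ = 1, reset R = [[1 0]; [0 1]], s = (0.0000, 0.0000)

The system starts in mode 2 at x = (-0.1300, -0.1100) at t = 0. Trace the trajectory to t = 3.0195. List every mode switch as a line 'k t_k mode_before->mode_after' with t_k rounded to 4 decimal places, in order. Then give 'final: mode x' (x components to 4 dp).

1 0.6437 2->0
2 1.3894 0->1
3 2.1008 1->3
final: 3 1.8665 1.8025

Mode 2: guard c·x = 1.0858 hit at Δt = 0.6437 (t = 0.6437), x⁻ = (0.5572, 0.9651) → reset → x⁺ = (0.8795, 1.2937), jump to mode 0
Mode 0: guard c·x = 3.1256 hit at Δt = 0.7457 (t = 1.3894), x⁻ = (1.9344, 2.5379) → reset → x⁺ = (1.9144, 2.5779), jump to mode 1
Mode 1: guard c·x = -0.2425 hit at Δt = 0.7114 (t = 2.1008), x⁻ = (1.1964, 2.5334) → reset → x⁺ = (1.4163, 2.4201), jump to mode 3
Mode 3: flow for 0.9187 to horizon, guard not reached → x = (1.8665, 1.8025)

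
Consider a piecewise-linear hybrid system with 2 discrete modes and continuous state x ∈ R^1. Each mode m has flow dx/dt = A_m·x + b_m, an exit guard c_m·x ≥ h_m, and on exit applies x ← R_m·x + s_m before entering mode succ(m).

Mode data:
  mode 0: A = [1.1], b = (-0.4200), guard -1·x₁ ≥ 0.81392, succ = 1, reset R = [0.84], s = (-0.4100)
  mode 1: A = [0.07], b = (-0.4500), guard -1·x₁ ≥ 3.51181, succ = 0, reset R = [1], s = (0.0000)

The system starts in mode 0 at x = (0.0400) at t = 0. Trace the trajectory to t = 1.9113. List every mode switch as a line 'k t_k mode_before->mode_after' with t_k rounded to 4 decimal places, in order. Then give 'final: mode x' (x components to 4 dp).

1 1.1384 0->1
final: 1 -1.5119

Mode 0: guard c·x = 0.8139 hit at Δt = 1.1384 (t = 1.1384), x⁻ = (-0.8139) → reset → x⁺ = (-1.0937), jump to mode 1
Mode 1: flow for 0.7729 to horizon, guard not reached → x = (-1.5119)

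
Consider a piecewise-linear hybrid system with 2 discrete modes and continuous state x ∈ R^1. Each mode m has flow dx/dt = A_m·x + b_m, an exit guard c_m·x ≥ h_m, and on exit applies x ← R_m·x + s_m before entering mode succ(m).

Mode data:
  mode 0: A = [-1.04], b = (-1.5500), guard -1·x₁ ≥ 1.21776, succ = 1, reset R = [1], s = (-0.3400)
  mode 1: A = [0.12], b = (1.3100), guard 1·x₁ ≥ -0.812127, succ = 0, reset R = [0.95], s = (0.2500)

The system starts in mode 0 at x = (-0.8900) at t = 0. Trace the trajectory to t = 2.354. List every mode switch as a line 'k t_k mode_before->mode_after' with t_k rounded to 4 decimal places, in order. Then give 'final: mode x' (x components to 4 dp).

1 0.7591 0->1
2 1.3979 1->0
final: 0 -1.1319

Mode 0: guard c·x = 1.2178 hit at Δt = 0.7591 (t = 0.7591), x⁻ = (-1.2178) → reset → x⁺ = (-1.5578), jump to mode 1
Mode 1: guard c·x = -0.8121 hit at Δt = 0.6388 (t = 1.3979), x⁻ = (-0.8121) → reset → x⁺ = (-0.5215), jump to mode 0
Mode 0: flow for 0.9561 to horizon, guard not reached → x = (-1.1319)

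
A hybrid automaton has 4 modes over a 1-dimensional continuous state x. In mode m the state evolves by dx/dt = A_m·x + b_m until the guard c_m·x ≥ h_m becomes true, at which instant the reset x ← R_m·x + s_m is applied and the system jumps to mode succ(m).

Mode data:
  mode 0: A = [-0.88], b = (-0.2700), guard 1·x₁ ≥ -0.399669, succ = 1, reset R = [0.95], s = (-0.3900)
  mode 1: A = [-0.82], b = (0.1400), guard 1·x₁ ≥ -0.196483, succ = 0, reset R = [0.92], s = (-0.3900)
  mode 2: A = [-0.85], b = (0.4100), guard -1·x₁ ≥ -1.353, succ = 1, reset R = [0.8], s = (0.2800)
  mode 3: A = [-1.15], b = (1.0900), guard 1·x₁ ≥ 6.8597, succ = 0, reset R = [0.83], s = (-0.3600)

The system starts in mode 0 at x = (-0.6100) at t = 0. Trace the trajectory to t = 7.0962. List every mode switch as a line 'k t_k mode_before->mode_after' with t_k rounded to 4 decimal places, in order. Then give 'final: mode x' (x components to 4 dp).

1 1.3447 0->1
2 2.4915 1->0
3 3.6787 0->1
4 4.8255 1->0
5 6.0127 0->1
final: 1 -0.2161

Mode 0: guard c·x = -0.3997 hit at Δt = 1.3447 (t = 1.3447), x⁻ = (-0.3997) → reset → x⁺ = (-0.7697), jump to mode 1
Mode 1: guard c·x = -0.1965 hit at Δt = 1.1468 (t = 2.4915), x⁻ = (-0.1965) → reset → x⁺ = (-0.5708), jump to mode 0
Mode 0: guard c·x = -0.3997 hit at Δt = 1.1872 (t = 3.6787), x⁻ = (-0.3997) → reset → x⁺ = (-0.7697), jump to mode 1
Mode 1: guard c·x = -0.1965 hit at Δt = 1.1468 (t = 4.8255), x⁻ = (-0.1965) → reset → x⁺ = (-0.5708), jump to mode 0
Mode 0: guard c·x = -0.3997 hit at Δt = 1.1872 (t = 6.0127), x⁻ = (-0.3997) → reset → x⁺ = (-0.7697), jump to mode 1
Mode 1: flow for 1.0835 to horizon, guard not reached → x = (-0.2161)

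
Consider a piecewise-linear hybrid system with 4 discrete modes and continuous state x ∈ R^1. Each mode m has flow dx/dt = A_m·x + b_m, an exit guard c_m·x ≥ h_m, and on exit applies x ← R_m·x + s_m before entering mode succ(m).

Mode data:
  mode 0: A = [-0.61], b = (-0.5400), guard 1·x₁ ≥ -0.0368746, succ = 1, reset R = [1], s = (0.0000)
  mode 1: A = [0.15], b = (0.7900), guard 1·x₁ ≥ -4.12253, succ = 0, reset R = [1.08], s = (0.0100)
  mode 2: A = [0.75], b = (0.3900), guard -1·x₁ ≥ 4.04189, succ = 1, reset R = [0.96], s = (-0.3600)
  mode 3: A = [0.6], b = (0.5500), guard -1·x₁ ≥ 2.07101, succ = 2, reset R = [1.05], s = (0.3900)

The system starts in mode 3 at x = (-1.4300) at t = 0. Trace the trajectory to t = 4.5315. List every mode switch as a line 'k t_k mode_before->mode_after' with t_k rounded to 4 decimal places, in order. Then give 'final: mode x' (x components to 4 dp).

Mode 3: guard c·x = 2.0710 hit at Δt = 1.3506 (t = 1.3506), x⁻ = (-2.0710) → reset → x⁺ = (-1.7846), jump to mode 2
Mode 2: guard c·x = 4.0419 hit at Δt = 1.3657 (t = 2.7163), x⁻ = (-4.0419) → reset → x⁺ = (-4.2402), jump to mode 1
Mode 1: guard c·x = -4.1225 hit at Δt = 0.7236 (t = 3.4399), x⁻ = (-4.1225) → reset → x⁺ = (-4.4423), jump to mode 0
Mode 0: flow for 1.0916 to horizon, guard not reached → x = (-2.7130)

1 1.3506 3->2
2 2.7163 2->1
3 3.4399 1->0
final: 0 -2.7130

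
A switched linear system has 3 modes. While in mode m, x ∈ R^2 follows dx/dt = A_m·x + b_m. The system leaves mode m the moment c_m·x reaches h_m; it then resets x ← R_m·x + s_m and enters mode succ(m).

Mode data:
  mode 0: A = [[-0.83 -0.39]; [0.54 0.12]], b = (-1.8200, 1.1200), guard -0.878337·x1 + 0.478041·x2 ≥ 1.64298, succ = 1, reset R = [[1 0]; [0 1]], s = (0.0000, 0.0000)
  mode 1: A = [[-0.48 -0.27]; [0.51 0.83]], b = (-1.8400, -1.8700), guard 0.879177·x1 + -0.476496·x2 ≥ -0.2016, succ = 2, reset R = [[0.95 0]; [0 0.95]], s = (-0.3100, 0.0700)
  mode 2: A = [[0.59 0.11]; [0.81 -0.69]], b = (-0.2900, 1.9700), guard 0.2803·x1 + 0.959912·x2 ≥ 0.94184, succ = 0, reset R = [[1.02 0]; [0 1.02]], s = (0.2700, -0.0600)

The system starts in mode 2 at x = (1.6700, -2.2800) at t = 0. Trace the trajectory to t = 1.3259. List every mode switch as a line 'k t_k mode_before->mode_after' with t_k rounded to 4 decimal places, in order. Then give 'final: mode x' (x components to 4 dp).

Mode 2: guard c·x = 0.9418 hit at Δt = 0.6444 (t = 0.6444), x⁻ = (2.1318, 0.3587) → reset → x⁺ = (2.4444, 0.3059), jump to mode 0
Mode 0: flow for 0.6815 to horizon, guard not reached → x = (0.2218, 1.6153)

1 0.6444 2->0
final: 0 0.2218 1.6153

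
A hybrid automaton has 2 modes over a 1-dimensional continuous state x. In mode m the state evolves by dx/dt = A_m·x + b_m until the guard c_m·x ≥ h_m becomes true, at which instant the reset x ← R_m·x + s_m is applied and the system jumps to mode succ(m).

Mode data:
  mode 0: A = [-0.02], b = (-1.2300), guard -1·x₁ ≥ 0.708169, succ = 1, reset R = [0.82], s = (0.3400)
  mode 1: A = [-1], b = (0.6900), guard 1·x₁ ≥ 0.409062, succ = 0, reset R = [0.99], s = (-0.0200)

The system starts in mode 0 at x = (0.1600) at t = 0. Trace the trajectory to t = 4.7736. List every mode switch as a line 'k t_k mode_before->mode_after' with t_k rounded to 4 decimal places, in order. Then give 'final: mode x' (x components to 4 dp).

1 0.7090 0->1
2 1.9068 1->0
3 2.7979 0->1
4 3.9957 1->0
final: 0 -0.5704

Mode 0: guard c·x = 0.7082 hit at Δt = 0.7090 (t = 0.7090), x⁻ = (-0.7082) → reset → x⁺ = (-0.2407), jump to mode 1
Mode 1: guard c·x = 0.4091 hit at Δt = 1.1978 (t = 1.9068), x⁻ = (0.4091) → reset → x⁺ = (0.3850), jump to mode 0
Mode 0: guard c·x = 0.7082 hit at Δt = 0.8911 (t = 2.7979), x⁻ = (-0.7082) → reset → x⁺ = (-0.2407), jump to mode 1
Mode 1: guard c·x = 0.4091 hit at Δt = 1.1978 (t = 3.9957), x⁻ = (0.4091) → reset → x⁺ = (0.3850), jump to mode 0
Mode 0: flow for 0.7779 to horizon, guard not reached → x = (-0.5704)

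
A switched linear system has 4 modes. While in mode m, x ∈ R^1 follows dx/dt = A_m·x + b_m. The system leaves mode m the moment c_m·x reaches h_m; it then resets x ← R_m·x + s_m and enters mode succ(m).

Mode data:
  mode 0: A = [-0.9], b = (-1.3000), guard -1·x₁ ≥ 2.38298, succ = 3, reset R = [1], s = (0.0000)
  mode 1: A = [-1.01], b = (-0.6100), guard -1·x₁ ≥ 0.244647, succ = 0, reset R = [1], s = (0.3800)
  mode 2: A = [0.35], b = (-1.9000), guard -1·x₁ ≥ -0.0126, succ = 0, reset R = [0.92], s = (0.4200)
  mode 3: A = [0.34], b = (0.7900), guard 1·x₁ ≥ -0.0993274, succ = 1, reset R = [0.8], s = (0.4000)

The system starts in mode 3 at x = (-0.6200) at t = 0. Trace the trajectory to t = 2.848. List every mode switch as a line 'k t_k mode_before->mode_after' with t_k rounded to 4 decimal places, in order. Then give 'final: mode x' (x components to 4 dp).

1 0.7844 3->1
2 1.7201 1->0
final: 0 -0.8720

Mode 3: guard c·x = -0.0993 hit at Δt = 0.7844 (t = 0.7844), x⁻ = (-0.0993) → reset → x⁺ = (0.3205), jump to mode 1
Mode 1: guard c·x = 0.2446 hit at Δt = 0.9357 (t = 1.7201), x⁻ = (-0.2446) → reset → x⁺ = (0.1354), jump to mode 0
Mode 0: flow for 1.1279 to horizon, guard not reached → x = (-0.8720)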